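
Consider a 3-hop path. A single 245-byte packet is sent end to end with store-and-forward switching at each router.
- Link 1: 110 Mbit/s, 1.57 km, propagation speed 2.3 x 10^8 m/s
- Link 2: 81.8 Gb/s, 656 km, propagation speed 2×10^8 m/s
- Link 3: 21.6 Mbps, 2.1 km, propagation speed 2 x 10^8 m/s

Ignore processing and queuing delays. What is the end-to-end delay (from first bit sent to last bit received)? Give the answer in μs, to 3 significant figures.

L = 245 × 8 = 1960 bits.
Transmission delays (L/R per hop): 17.8182, 0.0239609, 90.7407 μs; sum = 108.583 μs.
Propagation delays (d/s per hop): 6.82609, 3280, 10.5 μs; sum = 3297.33 μs.
End-to-end = 3410 μs.

3410 μs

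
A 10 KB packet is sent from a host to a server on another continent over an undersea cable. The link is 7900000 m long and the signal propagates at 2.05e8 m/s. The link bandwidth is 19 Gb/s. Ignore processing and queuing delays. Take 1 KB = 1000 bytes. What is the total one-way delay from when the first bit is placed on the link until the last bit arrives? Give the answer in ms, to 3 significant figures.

L = 80000 bits.
Transmission delay = L/R = 80000 / 19000000000 = 0.00421053 ms.
Propagation delay = d/s = 7900000 m / 2.05e+08 m/s = 38.5366 ms.
Total = 38.5 ms.

38.5 ms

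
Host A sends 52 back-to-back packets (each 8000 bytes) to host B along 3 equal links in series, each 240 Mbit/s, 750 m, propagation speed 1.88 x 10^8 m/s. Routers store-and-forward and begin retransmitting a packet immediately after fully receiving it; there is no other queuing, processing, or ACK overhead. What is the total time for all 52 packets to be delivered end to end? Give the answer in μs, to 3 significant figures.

Per-hop transmission t_tx = L/R = 64000/240000000 = 266.667 μs.
Per-hop propagation t_prop = 750/188000000 = 3.98936 μs.
Pipeline fill: first packet needs 3·t_tx to clear all hops; remaining 51 packets each add one t_tx.
Total = (3+52-1)·t_tx + 3·t_prop = 54·266.667 + 3·3.98936 = 14400 μs.

14400 μs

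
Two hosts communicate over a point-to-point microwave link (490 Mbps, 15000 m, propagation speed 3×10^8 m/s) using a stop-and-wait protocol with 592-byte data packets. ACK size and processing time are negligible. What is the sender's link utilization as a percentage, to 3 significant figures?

8.81 %

t_tx = L/R = 4736/490000000 = 9.66531e-06 s.
t_prop = 15000/300000000 = 5e-05 s; RTT = 0.0001 s.
Cycle = t_tx + RTT = 0.000109665 s.
Utilization = t_tx / cycle = 9.66531e-06/0.000109665 = 8.81 %.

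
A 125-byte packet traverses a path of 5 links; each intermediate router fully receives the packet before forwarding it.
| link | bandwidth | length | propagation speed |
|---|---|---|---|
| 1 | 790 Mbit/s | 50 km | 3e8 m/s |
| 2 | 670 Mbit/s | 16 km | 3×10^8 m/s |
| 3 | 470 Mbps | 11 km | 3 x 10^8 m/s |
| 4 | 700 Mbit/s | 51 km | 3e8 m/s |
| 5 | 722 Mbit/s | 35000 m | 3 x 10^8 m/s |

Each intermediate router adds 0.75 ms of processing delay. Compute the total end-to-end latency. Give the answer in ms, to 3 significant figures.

L = 125 × 8 = 1000 bits.
Transmission delays (L/R per hop): 0.00126582, 0.00149254, 0.00212766, 0.00142857, 0.00138504 ms; sum = 0.00769963 ms.
Propagation delays (d/s per hop): 0.166667, 0.0533333, 0.0366667, 0.17, 0.116667 ms; sum = 0.543333 ms.
Processing at 4 router(s): 4 × 0.75 ms = 3 ms.
End-to-end = 3.55 ms.

3.55 ms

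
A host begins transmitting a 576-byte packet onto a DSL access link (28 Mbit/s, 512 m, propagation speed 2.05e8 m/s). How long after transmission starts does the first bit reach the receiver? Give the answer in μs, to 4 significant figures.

2.498 μs

First bit experiences only propagation delay: d/s = 512/2.05e+08 = 2.498 μs.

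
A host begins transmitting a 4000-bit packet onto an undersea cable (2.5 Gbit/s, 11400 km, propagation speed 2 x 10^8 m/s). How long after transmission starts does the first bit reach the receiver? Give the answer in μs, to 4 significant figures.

57000 μs

First bit experiences only propagation delay: d/s = 11400000/200000000 = 57000 μs.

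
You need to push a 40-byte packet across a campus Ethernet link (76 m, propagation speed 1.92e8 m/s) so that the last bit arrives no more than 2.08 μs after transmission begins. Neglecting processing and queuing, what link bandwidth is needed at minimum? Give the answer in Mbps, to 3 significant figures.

L = 320 bits.
Propagation delay = 76 / 192000000 = 0.395833 μs.
Transmission budget = 2.08 − 0.395833 = 1.68417 μs.
R ≥ L / t_tx = 320 bits / 1.68417e-06 s = 190 Mbps.

190 Mbps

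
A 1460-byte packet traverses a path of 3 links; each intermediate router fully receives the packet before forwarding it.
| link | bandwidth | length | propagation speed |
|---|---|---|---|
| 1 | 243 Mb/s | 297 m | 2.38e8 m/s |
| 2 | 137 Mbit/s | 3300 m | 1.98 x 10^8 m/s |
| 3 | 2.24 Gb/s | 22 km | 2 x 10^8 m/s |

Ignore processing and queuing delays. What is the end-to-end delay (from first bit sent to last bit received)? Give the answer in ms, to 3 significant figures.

L = 1460 × 8 = 11680 bits.
Transmission delays (L/R per hop): 0.0480658, 0.0852555, 0.00521429 ms; sum = 0.138536 ms.
Propagation delays (d/s per hop): 0.0012479, 0.0166667, 0.11 ms; sum = 0.127915 ms.
End-to-end = 0.266 ms.

0.266 ms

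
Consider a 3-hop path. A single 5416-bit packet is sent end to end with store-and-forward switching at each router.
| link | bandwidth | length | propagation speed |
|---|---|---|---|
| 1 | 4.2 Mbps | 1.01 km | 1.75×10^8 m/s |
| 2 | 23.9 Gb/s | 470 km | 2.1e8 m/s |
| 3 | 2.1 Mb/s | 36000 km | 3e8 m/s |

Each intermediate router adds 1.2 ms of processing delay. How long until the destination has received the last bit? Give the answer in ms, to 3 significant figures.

129 ms

Transmission delays (L/R per hop): 1.28952, 0.000226611, 2.57905 ms; sum = 3.8688 ms.
Propagation delays (d/s per hop): 0.00577143, 2.2381, 120 ms; sum = 122.244 ms.
Processing at 2 router(s): 2 × 1.2 ms = 2.4 ms.
End-to-end = 129 ms.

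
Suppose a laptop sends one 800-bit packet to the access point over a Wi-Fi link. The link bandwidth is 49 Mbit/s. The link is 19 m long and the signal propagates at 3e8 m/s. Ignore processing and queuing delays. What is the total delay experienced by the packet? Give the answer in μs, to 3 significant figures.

16.4 μs

Transmission delay = L/R = 800 / 49000000 = 16.3265 μs.
Propagation delay = d/s = 19 m / 300000000 m/s = 0.0633333 μs.
Total = 16.4 μs.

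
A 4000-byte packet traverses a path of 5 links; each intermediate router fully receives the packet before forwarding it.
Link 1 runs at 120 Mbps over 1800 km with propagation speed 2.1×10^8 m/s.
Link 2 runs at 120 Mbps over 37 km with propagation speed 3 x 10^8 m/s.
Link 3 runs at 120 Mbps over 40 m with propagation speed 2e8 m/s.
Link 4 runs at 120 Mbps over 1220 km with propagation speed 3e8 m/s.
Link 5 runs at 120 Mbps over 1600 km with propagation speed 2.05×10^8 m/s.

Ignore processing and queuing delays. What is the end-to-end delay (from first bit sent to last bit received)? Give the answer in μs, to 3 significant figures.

L = 4000 × 8 = 32000 bits.
Transmission delay per hop = L/R = 32000/120000000 = 266.667 μs; 5 hops → 1333.33 μs.
Propagation delays (d/s per hop): 8571.43, 123.333, 0.2, 4066.67, 7804.88 μs; sum = 20566.5 μs.
End-to-end = 21900 μs.

21900 μs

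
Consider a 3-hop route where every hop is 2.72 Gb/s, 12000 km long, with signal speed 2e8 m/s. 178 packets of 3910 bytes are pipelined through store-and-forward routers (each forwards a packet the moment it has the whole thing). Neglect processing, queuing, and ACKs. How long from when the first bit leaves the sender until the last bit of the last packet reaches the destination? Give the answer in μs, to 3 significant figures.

182000 μs

Per-hop transmission t_tx = L/R = 31280/2720000000 = 11.5 μs.
Per-hop propagation t_prop = 12000000/200000000 = 60000 μs.
Pipeline fill: first packet needs 3·t_tx to clear all hops; remaining 177 packets each add one t_tx.
Total = (3+178-1)·t_tx + 3·t_prop = 180·11.5 + 3·60000 = 182000 μs.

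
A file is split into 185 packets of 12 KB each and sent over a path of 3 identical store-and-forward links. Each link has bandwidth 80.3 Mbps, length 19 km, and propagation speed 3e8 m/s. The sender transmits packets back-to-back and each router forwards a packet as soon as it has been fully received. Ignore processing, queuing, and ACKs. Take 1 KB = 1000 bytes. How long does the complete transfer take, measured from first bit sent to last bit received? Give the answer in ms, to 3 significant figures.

224 ms

Per-hop transmission t_tx = L/R = 96000/80300000 = 1.19552 ms.
Per-hop propagation t_prop = 19000/300000000 = 0.0633333 ms.
Pipeline fill: first packet needs 3·t_tx to clear all hops; remaining 184 packets each add one t_tx.
Total = (3+185-1)·t_tx + 3·t_prop = 187·1.19552 + 3·0.0633333 = 224 ms.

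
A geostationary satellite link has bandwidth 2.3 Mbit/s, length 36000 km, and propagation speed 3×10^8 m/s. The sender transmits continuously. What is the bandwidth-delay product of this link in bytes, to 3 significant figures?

34500 bytes

Propagation delay = 36000000 / 300000000 = 0.12 s.
BDP = R × t_prop = 2300000 × 0.12 = 276000 bits.
In bytes: 276000/8 = 34500 bytes.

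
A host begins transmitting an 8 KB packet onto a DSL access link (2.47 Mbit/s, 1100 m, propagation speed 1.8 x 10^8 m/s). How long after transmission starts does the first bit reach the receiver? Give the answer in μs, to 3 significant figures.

6.11 μs

First bit experiences only propagation delay: d/s = 1100/180000000 = 6.11 μs.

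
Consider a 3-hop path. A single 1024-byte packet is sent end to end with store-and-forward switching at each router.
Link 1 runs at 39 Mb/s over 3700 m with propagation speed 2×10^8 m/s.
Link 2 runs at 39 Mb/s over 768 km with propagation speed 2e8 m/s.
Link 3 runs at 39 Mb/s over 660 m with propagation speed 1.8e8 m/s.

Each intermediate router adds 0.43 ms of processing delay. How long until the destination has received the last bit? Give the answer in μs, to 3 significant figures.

5350 μs

L = 1024 × 8 = 8192 bits.
Transmission delay per hop = L/R = 8192/39000000 = 210.051 μs; 3 hops → 630.154 μs.
Propagation delays (d/s per hop): 18.5, 3840, 3.66667 μs; sum = 3862.17 μs.
Processing at 2 router(s): 2 × 0.43 ms = 860 μs.
End-to-end = 5350 μs.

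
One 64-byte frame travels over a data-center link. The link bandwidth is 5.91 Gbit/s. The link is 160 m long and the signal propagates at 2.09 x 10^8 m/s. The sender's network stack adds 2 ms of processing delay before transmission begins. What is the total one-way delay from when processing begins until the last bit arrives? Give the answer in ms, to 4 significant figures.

L = 64 × 8 = 512 bits.
Transmission delay = L/R = 512 / 5910000000 = 8.66328e-05 ms.
Propagation delay = d/s = 160 m / 209000000 m/s = 0.00076555 ms.
Plus processing delay 2 ms = 2 ms.
Total = 2.001 ms.

2.001 ms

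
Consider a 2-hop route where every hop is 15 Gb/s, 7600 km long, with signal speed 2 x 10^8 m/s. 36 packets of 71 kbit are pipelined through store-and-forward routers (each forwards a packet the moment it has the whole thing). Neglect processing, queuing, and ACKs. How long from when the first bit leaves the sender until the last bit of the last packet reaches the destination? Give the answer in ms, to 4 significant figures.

Per-hop transmission t_tx = L/R = 71000/15000000000 = 0.00473333 ms.
Per-hop propagation t_prop = 7600000/200000000 = 38 ms.
Pipeline fill: first packet needs 2·t_tx to clear all hops; remaining 35 packets each add one t_tx.
Total = (2+36-1)·t_tx + 2·t_prop = 37·0.00473333 + 2·38 = 76.18 ms.

76.18 ms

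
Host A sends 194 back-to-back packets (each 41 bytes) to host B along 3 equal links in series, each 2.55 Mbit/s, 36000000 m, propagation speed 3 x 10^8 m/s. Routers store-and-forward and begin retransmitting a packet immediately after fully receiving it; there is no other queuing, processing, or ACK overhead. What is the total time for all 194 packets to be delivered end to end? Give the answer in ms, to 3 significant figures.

Per-hop transmission t_tx = L/R = 328/2550000 = 0.128627 ms.
Per-hop propagation t_prop = 36000000/300000000 = 120 ms.
Pipeline fill: first packet needs 3·t_tx to clear all hops; remaining 193 packets each add one t_tx.
Total = (3+194-1)·t_tx + 3·t_prop = 196·0.128627 + 3·120 = 385 ms.

385 ms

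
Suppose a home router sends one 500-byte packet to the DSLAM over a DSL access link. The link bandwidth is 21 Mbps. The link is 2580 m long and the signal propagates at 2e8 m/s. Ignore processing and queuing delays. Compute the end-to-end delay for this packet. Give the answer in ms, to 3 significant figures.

L = 500 × 8 = 4000 bits.
Transmission delay = L/R = 4000 / 21000000 = 0.190476 ms.
Propagation delay = d/s = 2580 m / 200000000 m/s = 0.0129 ms.
Total = 0.203 ms.

0.203 ms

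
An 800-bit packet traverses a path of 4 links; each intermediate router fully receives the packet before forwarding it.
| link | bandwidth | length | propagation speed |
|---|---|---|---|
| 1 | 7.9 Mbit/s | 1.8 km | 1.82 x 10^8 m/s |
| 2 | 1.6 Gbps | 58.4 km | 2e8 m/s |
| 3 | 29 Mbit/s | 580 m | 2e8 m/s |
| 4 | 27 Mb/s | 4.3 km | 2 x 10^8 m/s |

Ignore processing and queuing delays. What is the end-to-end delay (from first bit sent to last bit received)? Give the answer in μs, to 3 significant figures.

Transmission delays (L/R per hop): 101.266, 0.5, 27.5862, 29.6296 μs; sum = 158.982 μs.
Propagation delays (d/s per hop): 9.89011, 292, 2.9, 21.5 μs; sum = 326.29 μs.
End-to-end = 485 μs.

485 μs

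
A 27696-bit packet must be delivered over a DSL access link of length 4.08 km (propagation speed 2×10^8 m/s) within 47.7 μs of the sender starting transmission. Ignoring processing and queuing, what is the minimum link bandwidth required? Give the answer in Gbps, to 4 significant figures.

1.015 Gbps

Propagation delay = 4080 / 200000000 = 20.4 μs.
Transmission budget = 47.7 − 20.4 = 27.3 μs.
R ≥ L / t_tx = 27696 bits / 2.73e-05 s = 1.015 Gbps.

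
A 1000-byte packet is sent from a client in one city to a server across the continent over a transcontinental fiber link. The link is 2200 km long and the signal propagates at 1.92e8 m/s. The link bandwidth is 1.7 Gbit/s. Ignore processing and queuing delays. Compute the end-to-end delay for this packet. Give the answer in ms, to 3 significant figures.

11.5 ms

L = 1000 × 8 = 8000 bits.
Transmission delay = L/R = 8000 / 1700000000 = 0.00470588 ms.
Propagation delay = d/s = 2200000 m / 192000000 m/s = 11.4583 ms.
Total = 11.5 ms.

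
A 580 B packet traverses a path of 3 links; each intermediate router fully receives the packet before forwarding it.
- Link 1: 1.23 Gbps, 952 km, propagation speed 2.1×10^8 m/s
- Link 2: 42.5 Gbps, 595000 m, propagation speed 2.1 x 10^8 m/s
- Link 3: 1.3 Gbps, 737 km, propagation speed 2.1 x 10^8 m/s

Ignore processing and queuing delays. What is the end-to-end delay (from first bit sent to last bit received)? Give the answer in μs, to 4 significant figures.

L = 580 × 8 = 4640 bits.
Transmission delays (L/R per hop): 3.77236, 0.109176, 3.56923 μs; sum = 7.45076 μs.
Propagation delays (d/s per hop): 4533.33, 2833.33, 3509.52 μs; sum = 10876.2 μs.
End-to-end = 10880 μs.

10880 μs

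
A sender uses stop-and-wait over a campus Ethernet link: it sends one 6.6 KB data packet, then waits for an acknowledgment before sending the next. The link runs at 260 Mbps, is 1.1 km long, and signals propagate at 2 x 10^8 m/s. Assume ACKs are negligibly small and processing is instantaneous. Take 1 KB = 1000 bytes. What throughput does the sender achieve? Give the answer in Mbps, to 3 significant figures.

t_tx = L/R = 52800/260000000 = 0.000203077 s.
t_prop = 1100/200000000 = 5.5e-06 s; RTT = 1.1e-05 s.
Cycle = t_tx + RTT = 0.000214077 s.
Throughput = L / cycle = 52800 / 0.000214077 = 247 Mbps.

247 Mbps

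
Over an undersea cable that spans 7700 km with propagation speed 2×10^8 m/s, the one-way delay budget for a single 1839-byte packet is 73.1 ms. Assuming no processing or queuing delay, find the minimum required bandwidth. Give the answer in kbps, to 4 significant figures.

L = 14712 bits.
Propagation delay = 7700000 / 200000000 = 38.5 ms.
Transmission budget = 73.1 − 38.5 = 34.6 ms.
R ≥ L / t_tx = 14712 bits / 0.0346 s = 425.2 kbps.

425.2 kbps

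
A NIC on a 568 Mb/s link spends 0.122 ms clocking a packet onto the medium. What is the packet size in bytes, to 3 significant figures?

L = R × t_tx = 568000000 b/s × 0.000122 s = 69296 bits.
In bytes: 69296 / 8 = 8660 bytes.

8660 bytes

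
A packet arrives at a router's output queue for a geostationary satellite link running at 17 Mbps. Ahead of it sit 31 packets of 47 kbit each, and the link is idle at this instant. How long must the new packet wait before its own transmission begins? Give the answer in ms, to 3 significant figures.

85.7 ms

Each queued packet: L/R = 47000/17000000 = 2.76471 ms.
31 queued → 85.7059 ms.
Queuing delay = 85.7 ms.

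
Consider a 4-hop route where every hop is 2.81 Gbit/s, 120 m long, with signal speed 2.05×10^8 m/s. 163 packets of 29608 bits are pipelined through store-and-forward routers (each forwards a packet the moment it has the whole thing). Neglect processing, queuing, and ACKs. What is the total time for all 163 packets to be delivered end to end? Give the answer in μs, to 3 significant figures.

1750 μs

Per-hop transmission t_tx = L/R = 29608/2810000000 = 10.5367 μs.
Per-hop propagation t_prop = 120/2.05e+08 = 0.585366 μs.
Pipeline fill: first packet needs 4·t_tx to clear all hops; remaining 162 packets each add one t_tx.
Total = (4+163-1)·t_tx + 4·t_prop = 166·10.5367 + 4·0.585366 = 1750 μs.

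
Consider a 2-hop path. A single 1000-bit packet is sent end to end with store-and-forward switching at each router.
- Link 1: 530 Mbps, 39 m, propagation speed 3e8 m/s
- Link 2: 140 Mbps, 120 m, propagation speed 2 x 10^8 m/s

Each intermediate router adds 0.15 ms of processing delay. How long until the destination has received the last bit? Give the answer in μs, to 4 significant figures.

159.8 μs

Transmission delays (L/R per hop): 1.88679, 7.14286 μs; sum = 9.02965 μs.
Propagation delays (d/s per hop): 0.13, 0.6 μs; sum = 0.73 μs.
Processing at 1 router(s): 1 × 0.15 ms = 150 μs.
End-to-end = 159.8 μs.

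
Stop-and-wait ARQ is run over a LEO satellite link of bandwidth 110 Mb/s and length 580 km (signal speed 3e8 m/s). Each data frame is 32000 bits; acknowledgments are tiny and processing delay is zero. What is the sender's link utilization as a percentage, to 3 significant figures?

7.00 %

t_tx = L/R = 32000/110000000 = 0.000290909 s.
t_prop = 580000/300000000 = 0.00193333 s; RTT = 0.00386667 s.
Cycle = t_tx + RTT = 0.00415758 s.
Utilization = t_tx / cycle = 0.000290909/0.00415758 = 7.00 %.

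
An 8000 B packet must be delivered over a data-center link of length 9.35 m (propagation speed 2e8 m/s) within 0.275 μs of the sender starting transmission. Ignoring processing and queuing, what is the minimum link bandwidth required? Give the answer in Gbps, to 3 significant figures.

L = 64000 bits.
Propagation delay = 9.35 / 200000000 = 0.04675 μs.
Transmission budget = 0.275 − 0.04675 = 0.22825 μs.
R ≥ L / t_tx = 64000 bits / 2.2825e-07 s = 280 Gbps.

280 Gbps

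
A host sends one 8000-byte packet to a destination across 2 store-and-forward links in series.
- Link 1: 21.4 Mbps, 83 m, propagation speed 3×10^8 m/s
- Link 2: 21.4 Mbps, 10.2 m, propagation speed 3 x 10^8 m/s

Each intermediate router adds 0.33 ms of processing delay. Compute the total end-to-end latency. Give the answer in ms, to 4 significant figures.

6.312 ms

L = 8000 × 8 = 64000 bits.
Transmission delay per hop = L/R = 64000/21400000 = 2.99065 ms; 2 hops → 5.98131 ms.
Propagation delays (d/s per hop): 0.000276667, 3.4e-05 ms; sum = 0.000310667 ms.
Processing at 1 router(s): 1 × 0.33 ms = 0.33 ms.
End-to-end = 6.312 ms.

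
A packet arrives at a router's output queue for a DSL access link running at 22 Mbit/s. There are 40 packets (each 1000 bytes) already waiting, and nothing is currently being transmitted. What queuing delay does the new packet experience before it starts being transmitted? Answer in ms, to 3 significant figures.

14.5 ms

Each queued packet: L/R = 8000/22000000 = 0.363636 ms.
40 queued → 14.5455 ms.
Queuing delay = 14.5 ms.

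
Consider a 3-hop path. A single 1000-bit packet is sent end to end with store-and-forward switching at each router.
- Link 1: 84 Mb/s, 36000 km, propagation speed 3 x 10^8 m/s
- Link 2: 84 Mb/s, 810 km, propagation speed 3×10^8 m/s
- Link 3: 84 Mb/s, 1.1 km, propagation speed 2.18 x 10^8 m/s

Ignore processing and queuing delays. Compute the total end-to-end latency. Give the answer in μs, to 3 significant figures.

123000 μs

Transmission delay per hop = L/R = 1000/84000000 = 11.9048 μs; 3 hops → 35.7143 μs.
Propagation delays (d/s per hop): 120000, 2700, 5.04587 μs; sum = 122705 μs.
End-to-end = 123000 μs.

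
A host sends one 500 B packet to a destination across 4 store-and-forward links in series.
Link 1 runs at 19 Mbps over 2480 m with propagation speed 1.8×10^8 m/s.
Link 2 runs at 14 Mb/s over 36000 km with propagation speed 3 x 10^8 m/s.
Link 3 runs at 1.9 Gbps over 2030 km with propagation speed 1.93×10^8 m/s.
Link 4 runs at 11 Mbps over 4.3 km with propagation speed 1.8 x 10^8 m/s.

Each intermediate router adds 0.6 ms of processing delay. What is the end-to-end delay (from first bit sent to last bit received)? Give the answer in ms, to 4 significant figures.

L = 500 × 8 = 4000 bits.
Transmission delays (L/R per hop): 0.210526, 0.285714, 0.00210526, 0.363636 ms; sum = 0.861982 ms.
Propagation delays (d/s per hop): 0.0137778, 120, 10.5181, 0.0238889 ms; sum = 130.556 ms.
Processing at 3 router(s): 3 × 0.6 ms = 1.8 ms.
End-to-end = 133.2 ms.

133.2 ms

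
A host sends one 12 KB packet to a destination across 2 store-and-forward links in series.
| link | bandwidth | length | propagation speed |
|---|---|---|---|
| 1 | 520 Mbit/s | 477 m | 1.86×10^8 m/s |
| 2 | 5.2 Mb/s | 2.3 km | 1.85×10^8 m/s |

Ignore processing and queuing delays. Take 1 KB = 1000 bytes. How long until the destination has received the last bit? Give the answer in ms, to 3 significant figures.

18.7 ms

L = 96000 bits.
Transmission delays (L/R per hop): 0.184615, 18.4615 ms; sum = 18.6462 ms.
Propagation delays (d/s per hop): 0.00256452, 0.0124324 ms; sum = 0.0149969 ms.
End-to-end = 18.7 ms.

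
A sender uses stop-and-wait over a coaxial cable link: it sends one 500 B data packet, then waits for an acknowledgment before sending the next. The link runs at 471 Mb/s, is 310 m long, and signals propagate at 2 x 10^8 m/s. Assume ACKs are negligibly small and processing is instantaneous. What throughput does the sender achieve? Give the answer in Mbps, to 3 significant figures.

t_tx = L/R = 4000/471000000 = 8.49257e-06 s.
t_prop = 310/200000000 = 1.55e-06 s; RTT = 3.1e-06 s.
Cycle = t_tx + RTT = 1.15926e-05 s.
Throughput = L / cycle = 4000 / 1.15926e-05 = 345 Mbps.

345 Mbps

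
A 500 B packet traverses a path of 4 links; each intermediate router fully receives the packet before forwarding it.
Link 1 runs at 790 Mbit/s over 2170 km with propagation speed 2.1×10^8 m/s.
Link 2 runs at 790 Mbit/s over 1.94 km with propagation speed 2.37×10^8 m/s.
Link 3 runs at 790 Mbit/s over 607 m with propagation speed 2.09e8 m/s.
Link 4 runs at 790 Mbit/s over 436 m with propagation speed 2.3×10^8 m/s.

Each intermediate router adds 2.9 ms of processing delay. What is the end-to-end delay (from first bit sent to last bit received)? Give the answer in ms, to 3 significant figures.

L = 500 × 8 = 4000 bits.
Transmission delay per hop = L/R = 4000/790000000 = 0.00506329 ms; 4 hops → 0.0202532 ms.
Propagation delays (d/s per hop): 10.3333, 0.00818565, 0.00290431, 0.00189565 ms; sum = 10.3463 ms.
Processing at 3 router(s): 3 × 2.9 ms = 8.7 ms.
End-to-end = 19.1 ms.

19.1 ms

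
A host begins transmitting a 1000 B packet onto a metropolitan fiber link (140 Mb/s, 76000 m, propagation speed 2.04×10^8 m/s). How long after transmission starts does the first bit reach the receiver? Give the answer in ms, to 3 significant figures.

0.373 ms

First bit experiences only propagation delay: d/s = 76000/204000000 = 0.373 ms.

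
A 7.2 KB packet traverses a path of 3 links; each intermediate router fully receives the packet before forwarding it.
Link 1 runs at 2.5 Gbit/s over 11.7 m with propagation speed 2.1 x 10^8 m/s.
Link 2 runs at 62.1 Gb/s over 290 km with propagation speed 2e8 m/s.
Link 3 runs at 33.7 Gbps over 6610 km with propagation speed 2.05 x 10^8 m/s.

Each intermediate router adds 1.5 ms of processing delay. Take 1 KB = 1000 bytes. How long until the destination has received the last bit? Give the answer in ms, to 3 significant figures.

L = 57600 bits.
Transmission delays (L/R per hop): 0.02304, 0.000927536, 0.0017092 ms; sum = 0.0256767 ms.
Propagation delays (d/s per hop): 5.57143e-05, 1.45, 32.2439 ms; sum = 33.694 ms.
Processing at 2 router(s): 2 × 1.5 ms = 3 ms.
End-to-end = 36.7 ms.

36.7 ms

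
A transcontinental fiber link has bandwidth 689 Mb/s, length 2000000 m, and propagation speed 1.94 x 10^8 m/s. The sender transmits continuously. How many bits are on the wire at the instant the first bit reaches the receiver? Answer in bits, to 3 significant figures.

7100000 bits

Propagation delay = 2000000 / 194000000 = 0.0103093 s.
BDP = R × t_prop = 689000000 × 0.0103093 = 7103090 bits.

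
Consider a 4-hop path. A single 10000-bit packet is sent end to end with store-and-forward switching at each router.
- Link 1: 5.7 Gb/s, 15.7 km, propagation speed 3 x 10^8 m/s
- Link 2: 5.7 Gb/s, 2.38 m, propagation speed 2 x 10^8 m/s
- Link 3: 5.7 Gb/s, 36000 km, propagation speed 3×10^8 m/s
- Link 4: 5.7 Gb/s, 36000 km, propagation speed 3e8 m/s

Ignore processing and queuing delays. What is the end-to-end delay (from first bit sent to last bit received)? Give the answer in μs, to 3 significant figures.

240000 μs

Transmission delay per hop = L/R = 10000/5700000000 = 1.75439 μs; 4 hops → 7.01754 μs.
Propagation delays (d/s per hop): 52.3333, 0.0119, 120000, 120000 μs; sum = 240052 μs.
End-to-end = 240000 μs.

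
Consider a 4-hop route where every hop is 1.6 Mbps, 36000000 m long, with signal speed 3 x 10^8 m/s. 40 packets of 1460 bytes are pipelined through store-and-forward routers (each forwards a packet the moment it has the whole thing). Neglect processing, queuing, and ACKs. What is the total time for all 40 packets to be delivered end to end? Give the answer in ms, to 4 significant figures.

Per-hop transmission t_tx = L/R = 11680/1600000 = 7.3 ms.
Per-hop propagation t_prop = 36000000/300000000 = 120 ms.
Pipeline fill: first packet needs 4·t_tx to clear all hops; remaining 39 packets each add one t_tx.
Total = (4+40-1)·t_tx + 4·t_prop = 43·7.3 + 4·120 = 793.9 ms.

793.9 ms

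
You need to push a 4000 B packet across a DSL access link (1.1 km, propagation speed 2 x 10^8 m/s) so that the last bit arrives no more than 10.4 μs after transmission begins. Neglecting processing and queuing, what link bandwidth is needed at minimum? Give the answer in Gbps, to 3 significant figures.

L = 32000 bits.
Propagation delay = 1100 / 200000000 = 5.5 μs.
Transmission budget = 10.4 − 5.5 = 4.9 μs.
R ≥ L / t_tx = 32000 bits / 4.9e-06 s = 6.53 Gbps.

6.53 Gbps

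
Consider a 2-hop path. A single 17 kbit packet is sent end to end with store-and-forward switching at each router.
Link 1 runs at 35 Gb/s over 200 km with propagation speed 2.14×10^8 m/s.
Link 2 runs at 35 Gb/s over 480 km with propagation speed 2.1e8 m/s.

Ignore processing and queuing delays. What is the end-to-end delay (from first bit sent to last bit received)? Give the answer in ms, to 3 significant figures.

L = 17000 bits.
Transmission delay per hop = L/R = 17000/35000000000 = 0.000485714 ms; 2 hops → 0.000971429 ms.
Propagation delays (d/s per hop): 0.934579, 2.28571 ms; sum = 3.22029 ms.
End-to-end = 3.22 ms.

3.22 ms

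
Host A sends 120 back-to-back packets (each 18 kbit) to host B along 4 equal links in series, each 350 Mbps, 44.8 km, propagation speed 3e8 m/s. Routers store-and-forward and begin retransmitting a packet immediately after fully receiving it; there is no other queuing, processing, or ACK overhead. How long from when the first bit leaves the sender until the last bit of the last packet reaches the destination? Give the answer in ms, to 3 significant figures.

6.92 ms

Per-hop transmission t_tx = L/R = 18000/350000000 = 0.0514286 ms.
Per-hop propagation t_prop = 44800/300000000 = 0.149333 ms.
Pipeline fill: first packet needs 4·t_tx to clear all hops; remaining 119 packets each add one t_tx.
Total = (4+120-1)·t_tx + 4·t_prop = 123·0.0514286 + 4·0.149333 = 6.92 ms.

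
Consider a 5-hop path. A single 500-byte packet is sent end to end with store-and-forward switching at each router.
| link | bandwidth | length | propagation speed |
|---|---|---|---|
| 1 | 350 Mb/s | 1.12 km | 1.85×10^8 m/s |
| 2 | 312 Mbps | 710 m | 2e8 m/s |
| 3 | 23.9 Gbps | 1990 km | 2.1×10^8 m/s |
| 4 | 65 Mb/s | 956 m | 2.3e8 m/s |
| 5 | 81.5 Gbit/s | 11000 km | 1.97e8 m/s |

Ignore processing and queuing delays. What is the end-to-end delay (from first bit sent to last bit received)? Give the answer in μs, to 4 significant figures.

L = 500 × 8 = 4000 bits.
Transmission delays (L/R per hop): 11.4286, 12.8205, 0.167364, 61.5385, 0.0490798 μs; sum = 86.004 μs.
Propagation delays (d/s per hop): 6.05405, 3.55, 9476.19, 4.15652, 55837.6 μs; sum = 65327.5 μs.
End-to-end = 65410 μs.

65410 μs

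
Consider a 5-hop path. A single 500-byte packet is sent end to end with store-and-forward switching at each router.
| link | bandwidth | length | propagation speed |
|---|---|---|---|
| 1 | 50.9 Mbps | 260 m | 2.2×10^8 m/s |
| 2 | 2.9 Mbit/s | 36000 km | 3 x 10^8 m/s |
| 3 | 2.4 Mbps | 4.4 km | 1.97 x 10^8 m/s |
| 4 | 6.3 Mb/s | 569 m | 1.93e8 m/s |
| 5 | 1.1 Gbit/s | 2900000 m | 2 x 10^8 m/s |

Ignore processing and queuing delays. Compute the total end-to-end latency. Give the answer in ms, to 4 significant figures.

L = 500 × 8 = 4000 bits.
Transmission delays (L/R per hop): 0.0785855, 1.37931, 1.66667, 0.634921, 0.00363636 ms; sum = 3.76312 ms.
Propagation delays (d/s per hop): 0.00118182, 120, 0.022335, 0.00294819, 14.5 ms; sum = 134.526 ms.
End-to-end = 138.3 ms.

138.3 ms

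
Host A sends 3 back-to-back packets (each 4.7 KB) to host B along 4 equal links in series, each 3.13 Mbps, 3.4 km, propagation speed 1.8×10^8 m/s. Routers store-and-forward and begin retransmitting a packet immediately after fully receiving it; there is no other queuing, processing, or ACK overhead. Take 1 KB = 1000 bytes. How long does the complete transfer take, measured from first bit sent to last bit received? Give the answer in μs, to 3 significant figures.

Per-hop transmission t_tx = L/R = 37600/3130000 = 12012.8 μs.
Per-hop propagation t_prop = 3400/180000000 = 18.8889 μs.
Pipeline fill: first packet needs 4·t_tx to clear all hops; remaining 2 packets each add one t_tx.
Total = (4+3-1)·t_tx + 4·t_prop = 6·12012.8 + 4·18.8889 = 72200 μs.

72200 μs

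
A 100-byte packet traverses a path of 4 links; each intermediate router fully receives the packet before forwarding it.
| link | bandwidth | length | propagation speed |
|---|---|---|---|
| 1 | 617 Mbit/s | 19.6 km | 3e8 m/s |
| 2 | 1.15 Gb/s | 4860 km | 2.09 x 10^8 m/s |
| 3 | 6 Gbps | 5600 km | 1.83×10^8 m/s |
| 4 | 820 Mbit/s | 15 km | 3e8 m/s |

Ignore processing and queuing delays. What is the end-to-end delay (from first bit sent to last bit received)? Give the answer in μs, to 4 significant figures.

L = 100 × 8 = 800 bits.
Transmission delays (L/R per hop): 1.2966, 0.695652, 0.133333, 0.97561 μs; sum = 3.10119 μs.
Propagation delays (d/s per hop): 65.3333, 23253.6, 30601.1, 50 μs; sum = 53970 μs.
End-to-end = 53970 μs.

53970 μs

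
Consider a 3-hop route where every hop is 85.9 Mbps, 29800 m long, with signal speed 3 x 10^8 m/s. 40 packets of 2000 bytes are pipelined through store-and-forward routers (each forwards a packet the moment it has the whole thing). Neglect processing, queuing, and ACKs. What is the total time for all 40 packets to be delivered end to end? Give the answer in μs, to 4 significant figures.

8121 μs

Per-hop transmission t_tx = L/R = 16000/85900000 = 186.263 μs.
Per-hop propagation t_prop = 29800/300000000 = 99.3333 μs.
Pipeline fill: first packet needs 3·t_tx to clear all hops; remaining 39 packets each add one t_tx.
Total = (3+40-1)·t_tx + 3·t_prop = 42·186.263 + 3·99.3333 = 8121 μs.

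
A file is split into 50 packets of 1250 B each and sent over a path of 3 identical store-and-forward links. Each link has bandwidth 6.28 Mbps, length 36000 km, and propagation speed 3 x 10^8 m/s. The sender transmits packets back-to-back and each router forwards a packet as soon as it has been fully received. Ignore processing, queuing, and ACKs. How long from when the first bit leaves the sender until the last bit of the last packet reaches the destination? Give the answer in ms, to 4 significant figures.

Per-hop transmission t_tx = L/R = 10000/6280000 = 1.59236 ms.
Per-hop propagation t_prop = 36000000/300000000 = 120 ms.
Pipeline fill: first packet needs 3·t_tx to clear all hops; remaining 49 packets each add one t_tx.
Total = (3+50-1)·t_tx + 3·t_prop = 52·1.59236 + 3·120 = 442.8 ms.

442.8 ms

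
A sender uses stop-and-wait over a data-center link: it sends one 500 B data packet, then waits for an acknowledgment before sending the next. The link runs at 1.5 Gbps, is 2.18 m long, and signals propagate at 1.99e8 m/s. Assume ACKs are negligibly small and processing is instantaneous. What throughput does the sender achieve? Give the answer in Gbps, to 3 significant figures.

t_tx = L/R = 4000/1500000000 = 2.66667e-06 s.
t_prop = 2.18/199000000 = 1.09548e-08 s; RTT = 2.19095e-08 s.
Cycle = t_tx + RTT = 2.68858e-06 s.
Throughput = L / cycle = 4000 / 2.68858e-06 = 1.49 Gbps.

1.49 Gbps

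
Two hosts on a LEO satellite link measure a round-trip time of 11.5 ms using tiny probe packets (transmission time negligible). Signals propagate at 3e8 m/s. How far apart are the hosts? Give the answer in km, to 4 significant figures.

One-way propagation = RTT/2 = 5.75 ms.
d = s × t = 300000000 × 0.00575 = 1725 km.

1725 km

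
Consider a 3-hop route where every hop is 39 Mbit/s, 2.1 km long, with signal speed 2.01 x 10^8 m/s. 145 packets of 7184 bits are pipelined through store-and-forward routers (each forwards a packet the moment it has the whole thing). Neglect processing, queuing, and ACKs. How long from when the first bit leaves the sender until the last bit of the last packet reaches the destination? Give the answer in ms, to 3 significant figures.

Per-hop transmission t_tx = L/R = 7184/39000000 = 0.184205 ms.
Per-hop propagation t_prop = 2100/2.01e+08 = 0.0104478 ms.
Pipeline fill: first packet needs 3·t_tx to clear all hops; remaining 144 packets each add one t_tx.
Total = (3+145-1)·t_tx + 3·t_prop = 147·0.184205 + 3·0.0104478 = 27.1 ms.

27.1 ms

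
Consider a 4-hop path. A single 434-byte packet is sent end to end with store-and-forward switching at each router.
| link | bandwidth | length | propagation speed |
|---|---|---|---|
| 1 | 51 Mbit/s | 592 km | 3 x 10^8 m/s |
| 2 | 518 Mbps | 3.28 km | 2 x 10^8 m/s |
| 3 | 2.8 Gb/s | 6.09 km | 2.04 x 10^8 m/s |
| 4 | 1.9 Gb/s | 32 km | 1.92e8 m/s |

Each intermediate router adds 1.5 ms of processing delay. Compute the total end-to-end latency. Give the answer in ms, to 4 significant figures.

L = 434 × 8 = 3472 bits.
Transmission delays (L/R per hop): 0.0680784, 0.0067027, 0.00124, 0.00182737 ms; sum = 0.0778485 ms.
Propagation delays (d/s per hop): 1.97333, 0.0164, 0.0298529, 0.166667 ms; sum = 2.18625 ms.
Processing at 3 router(s): 3 × 1.5 ms = 4.5 ms.
End-to-end = 6.764 ms.

6.764 ms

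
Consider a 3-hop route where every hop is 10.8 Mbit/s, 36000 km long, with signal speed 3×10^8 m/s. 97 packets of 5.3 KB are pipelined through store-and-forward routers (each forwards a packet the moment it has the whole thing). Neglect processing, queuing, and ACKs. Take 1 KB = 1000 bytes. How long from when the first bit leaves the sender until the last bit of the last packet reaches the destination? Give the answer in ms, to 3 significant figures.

749 ms

Per-hop transmission t_tx = L/R = 42400/10800000 = 3.92593 ms.
Per-hop propagation t_prop = 36000000/300000000 = 120 ms.
Pipeline fill: first packet needs 3·t_tx to clear all hops; remaining 96 packets each add one t_tx.
Total = (3+97-1)·t_tx + 3·t_prop = 99·3.92593 + 3·120 = 749 ms.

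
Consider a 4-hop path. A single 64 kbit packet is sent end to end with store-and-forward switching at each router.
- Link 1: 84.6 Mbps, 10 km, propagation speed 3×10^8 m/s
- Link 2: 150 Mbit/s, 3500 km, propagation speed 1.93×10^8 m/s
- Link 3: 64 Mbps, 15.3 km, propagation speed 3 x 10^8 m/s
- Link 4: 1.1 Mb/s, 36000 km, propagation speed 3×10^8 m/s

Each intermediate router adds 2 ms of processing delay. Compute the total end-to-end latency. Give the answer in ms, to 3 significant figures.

205 ms

L = 64000 bits.
Transmission delays (L/R per hop): 0.756501, 0.426667, 1, 58.1818 ms; sum = 60.365 ms.
Propagation delays (d/s per hop): 0.0333333, 18.1347, 0.051, 120 ms; sum = 138.219 ms.
Processing at 3 router(s): 3 × 2 ms = 6 ms.
End-to-end = 205 ms.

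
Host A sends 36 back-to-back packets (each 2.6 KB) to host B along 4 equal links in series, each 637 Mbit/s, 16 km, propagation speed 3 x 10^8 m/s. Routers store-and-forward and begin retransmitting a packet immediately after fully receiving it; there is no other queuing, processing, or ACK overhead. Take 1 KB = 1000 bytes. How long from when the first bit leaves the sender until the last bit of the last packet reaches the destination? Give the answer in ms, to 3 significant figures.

1.49 ms

Per-hop transmission t_tx = L/R = 20800/637000000 = 0.0326531 ms.
Per-hop propagation t_prop = 16000/300000000 = 0.0533333 ms.
Pipeline fill: first packet needs 4·t_tx to clear all hops; remaining 35 packets each add one t_tx.
Total = (4+36-1)·t_tx + 4·t_prop = 39·0.0326531 + 4·0.0533333 = 1.49 ms.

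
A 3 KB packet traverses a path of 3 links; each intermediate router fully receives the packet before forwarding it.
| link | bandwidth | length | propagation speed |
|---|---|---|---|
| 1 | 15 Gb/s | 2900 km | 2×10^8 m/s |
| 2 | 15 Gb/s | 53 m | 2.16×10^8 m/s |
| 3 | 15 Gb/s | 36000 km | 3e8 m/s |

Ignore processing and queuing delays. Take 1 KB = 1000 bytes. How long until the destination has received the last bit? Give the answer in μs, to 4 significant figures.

L = 24000 bits.
Transmission delay per hop = L/R = 24000/15000000000 = 1.6 μs; 3 hops → 4.8 μs.
Propagation delays (d/s per hop): 14500, 0.24537, 120000 μs; sum = 134500 μs.
End-to-end = 134500 μs.

134500 μs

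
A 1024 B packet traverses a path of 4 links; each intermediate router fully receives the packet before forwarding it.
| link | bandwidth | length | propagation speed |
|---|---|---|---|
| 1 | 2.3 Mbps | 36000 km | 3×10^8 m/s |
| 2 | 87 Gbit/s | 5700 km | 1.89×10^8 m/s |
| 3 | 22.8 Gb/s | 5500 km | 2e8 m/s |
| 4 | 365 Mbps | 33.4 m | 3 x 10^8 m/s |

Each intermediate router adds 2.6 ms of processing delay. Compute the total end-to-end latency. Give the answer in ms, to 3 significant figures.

L = 1024 × 8 = 8192 bits.
Transmission delays (L/R per hop): 3.56174, 9.41609e-05, 0.000359298, 0.0224438 ms; sum = 3.58464 ms.
Propagation delays (d/s per hop): 120, 30.1587, 27.5, 0.000111333 ms; sum = 177.659 ms.
Processing at 3 router(s): 3 × 2.6 ms = 7.8 ms.
End-to-end = 189 ms.

189 ms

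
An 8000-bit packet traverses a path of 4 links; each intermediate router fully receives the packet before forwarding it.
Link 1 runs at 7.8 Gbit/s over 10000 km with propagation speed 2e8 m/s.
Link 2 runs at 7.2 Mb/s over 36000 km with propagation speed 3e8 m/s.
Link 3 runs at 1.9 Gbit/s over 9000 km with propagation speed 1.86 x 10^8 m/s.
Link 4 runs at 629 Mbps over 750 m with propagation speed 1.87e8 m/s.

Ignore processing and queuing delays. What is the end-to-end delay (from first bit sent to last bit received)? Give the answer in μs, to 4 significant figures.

Transmission delays (L/R per hop): 1.02564, 1111.11, 4.21053, 12.7186 μs; sum = 1129.07 μs.
Propagation delays (d/s per hop): 50000, 120000, 48387.1, 4.0107 μs; sum = 218391 μs.
End-to-end = 219500 μs.

219500 μs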